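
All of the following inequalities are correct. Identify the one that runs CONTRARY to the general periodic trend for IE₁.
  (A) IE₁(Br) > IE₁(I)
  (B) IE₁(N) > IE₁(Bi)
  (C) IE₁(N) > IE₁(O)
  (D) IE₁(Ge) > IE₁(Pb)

The general trend: IE₁ increases across a period and decreases down a group.
(A) Br (period 4, group 17) vs I (period 5, group 17): the stated order agrees with the simple trend.
(B) N (period 2, group 15) vs Bi (period 6, group 15): the stated order agrees with the simple trend.
(C) N (period 2, group 15) vs O (period 2, group 16): the stated order contradicts the simple trend.
(D) Ge (period 4, group 14) vs Pb (period 6, group 14): the stated order agrees with the simple trend.
The exception is (C): pairing an electron in O's 2p⁴ costs repulsion energy, so O ionizes more easily than half-filled N (2p³).

(C)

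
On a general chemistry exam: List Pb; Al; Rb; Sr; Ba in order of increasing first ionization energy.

Rb < Ba < Sr < Al < Pb

Al is in period 3, group 13; Rb is in period 5, group 1; Sr is in period 5, group 2; Ba is in period 6, group 2; Pb is in period 6, group 14.
Removing the outermost electron gets harder across a period and easier down a group.
Here both period and group differ, so the two effects have to be weighed against each other.
Ba > Rb: period and group pull opposite ways; the across-period shift dominates (503 vs 403 kJ/mol).
Sr > Ba: they share group 2; the group trend gives Sr the larger value.
Al > Sr: relative to Sr, both the across-period and down-group shifts push Al's first ionization energy up.
Pb > Al: the two effects oppose for this pair; the across-period effect wins (716 vs 578 kJ/mol).
Approximate values (kJ/mol): Al 578, Rb 403, Sr 550, Ba 503, Pb 716.
So from lowest to highest: Rb < Ba < Sr < Al < Pb.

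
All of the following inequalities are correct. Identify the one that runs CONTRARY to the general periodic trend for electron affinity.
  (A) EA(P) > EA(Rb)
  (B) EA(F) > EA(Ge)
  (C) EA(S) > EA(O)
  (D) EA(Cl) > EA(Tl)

(C)

The general trend: electron affinity increases across a period and decreases down a group.
(A) P (period 3, group 15) vs Rb (period 5, group 1): the stated order agrees with the simple trend.
(B) F (period 2, group 17) vs Ge (period 4, group 14): the stated order agrees with the simple trend.
(C) S (period 3, group 16) vs O (period 2, group 16): the stated order contradicts the simple trend.
(D) Cl (period 3, group 17) vs Tl (period 6, group 13): the stated order agrees with the simple trend.
The exception is (C): the compact 2p subshell of O repels the added electron more than S's larger 3p does.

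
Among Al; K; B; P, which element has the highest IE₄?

Consider each +3 ion: Al³⁺ is the bare [Ne] core; K³⁺ is already 2 electrons into the core; B³⁺ is the bare [He] core; P³⁺ still has 2 valence electrons.
Core electrons are held far more tightly than valence electrons, so K, Al and B top the IE_4 order.
The numbers (kJ/mol): Al 11577, K 5877, B 25026, P 4964.
So the fourth ionization energies run P < K < Al < B.

B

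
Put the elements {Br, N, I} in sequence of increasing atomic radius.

N is in period 2, group 15; Br is in period 4, group 17; I is in period 5, group 17.
Moving right in a period, electrons are added to the same shell under a stronger nuclear pull, so atoms get smaller; moving down, a new shell is opened and atoms get larger.
These span different periods and groups, so the two trends combine.
Br > N: the two effects oppose for this pair; the down-group effect wins (114 vs 71 pm).
I > Br: I sits below Br in group 17, so the down-group effect alone puts I larger.
Approximate values (pm): N 71, Br 114, I 133.
So from smallest to largest: N < Br < I.

N, Br, I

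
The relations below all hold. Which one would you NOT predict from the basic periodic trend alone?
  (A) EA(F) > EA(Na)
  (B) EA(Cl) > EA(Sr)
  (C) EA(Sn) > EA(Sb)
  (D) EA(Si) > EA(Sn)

(C)

The general trend: electron affinity increases across a period and decreases down a group.
(A) F (period 2, group 17) vs Na (period 3, group 1): the stated order agrees with the simple trend.
(B) Cl (period 3, group 17) vs Sr (period 5, group 2): the stated order agrees with the simple trend.
(C) Sn (period 5, group 14) vs Sb (period 5, group 15): the stated order contradicts the simple trend.
(D) Si (period 3, group 14) vs Sn (period 5, group 14): the stated order agrees with the simple trend.
The exception is (C): adding an electron to Sb's half-filled 5p³ is unfavourable, so Sn has the more exothermic EA.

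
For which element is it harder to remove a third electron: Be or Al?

Be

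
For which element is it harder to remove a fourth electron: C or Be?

Be

Consider each +3 ion: C³⁺ still has 1 valence electron; Be³⁺ is already 1 electron into the core.
Core electrons are held far more tightly than valence electrons, so Be tops the IE_4 order.
Approximate IE_4 values (kJ/mol): C 6223, Be 21007.
Hence IE_4: C < Be.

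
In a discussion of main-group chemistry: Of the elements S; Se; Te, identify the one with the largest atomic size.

S is in period 3, group 16; Se is in period 4, group 16; Te is in period 5, group 16.
Across a period the added protons contract the valence shell; down a group each new principal shell makes the atom larger.
All are in group 16, so atomic radius increases down the group.
The largest atomic size among these belongs to Te.

Te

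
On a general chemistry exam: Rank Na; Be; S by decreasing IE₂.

After 1 electron has been removed, what remains? Na⁺ is the bare [Ne] core; Be⁺ still has 1 valence electron; S⁺ still has 5 valence electrons.
Core electrons are held far more tightly than valence electrons, so Na tops the IE_2 order.
Valence configurations: Be⁺ [He]2s¹, S⁺ [Ne]3s²3p³.
Approximate IE_2 values (kJ/mol): Na 4562, Be 1757, S 2252.
Hence IE_2: Be < S < Na.

Na, S, Be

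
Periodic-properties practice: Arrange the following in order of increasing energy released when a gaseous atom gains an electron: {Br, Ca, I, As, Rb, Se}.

Ca is in period 4, group 2; As is in period 4, group 15; Se is in period 4, group 16; Br is in period 4, group 17; Rb is in period 5, group 1; I is in period 5, group 17.
Atoms with high Z_eff and room in the valence shell (especially the halogens) have the most exothermic electron affinities.
These span different periods and groups, so the two trends combine.
Rb > Ca: this pair runs against the simple trend — see the exception note.
As > Rb: both effects reinforce here, so As is clearly the higher of the two.
Se > As: Se lies to the right of As in period 4, so the across-period effect alone puts Se higher.
I > Se: period and group pull opposite ways; the across-period shift dominates (295 vs 195 kJ/mol).
Br > I: Br sits above I in group 17, so the down-group effect alone puts Br higher.
Note the exception: Rb has a higher electron affinity than Ca, contrary to the simple trend — adding an electron to Ca (ns²) has to open a new, higher-energy np subshell, which is unfavourable.
Approximate values (kJ/mol): Ca 2, As 78, Se 195, Br 325, Rb 47, I 295.
So from lowest to highest: Ca < Rb < As < Se < I < Br.

Ca, Rb, As, Se, I, Br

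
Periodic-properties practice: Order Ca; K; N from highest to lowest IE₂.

K > N > Ca

After 1 electron has been removed, what remains? Ca⁺ still has 1 valence electron; K⁺ is the bare [Ar] core; N⁺ still has 4 valence electrons.
Core electrons are held far more tightly than valence electrons, so K tops the IE_2 order.
Valence configurations: Ca⁺ [Ar]4s¹, N⁺ [He]2s²2p².
Approximate IE_2 values (kJ/mol): Ca 1145, K 3052, N 2856.
Overall IE_2 order: Ca < N < K.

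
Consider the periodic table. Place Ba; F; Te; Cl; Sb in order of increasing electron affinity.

Ba, Sb, Te, F, Cl

F is in period 2, group 17; Cl is in period 3, group 17; Sb is in period 5, group 15; Te is in period 5, group 16; Ba is in period 6, group 2.
Atoms with high Z_eff and room in the valence shell (especially the halogens) have the most exothermic electron affinities.
Here both period and group differ, so the two effects have to be weighed against each other.
Sb > Ba: both effects reinforce here, so Sb is clearly the higher of the two.
Te > Sb: both are in period 5; the period trend gives Te the larger value.
F > Te: both effects reinforce here, so F is clearly the higher of the two.
Cl > F: this pair runs against the simple trend — see the exception note.
Note the exception: Cl has a higher electron affinity than F, contrary to the simple trend — F's small 2p subshell makes the incoming electron feel strong e⁻–e⁻ repulsion, so Cl actually releases more energy on gaining an electron.
Approximate values (kJ/mol): F 328, Cl 349, Sb 103, Te 190, Ba 14.
So from lowest to highest: Ba < Sb < Te < F < Cl.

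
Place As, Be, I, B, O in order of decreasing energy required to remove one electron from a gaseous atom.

O > I > As > Be > B

Be is in period 2, group 2; B is in period 2, group 13; O is in period 2, group 16; As is in period 4, group 15; I is in period 5, group 17.
First ionization energy rises across a period (greater Z_eff holds electrons more tightly) and falls down a group (valence electrons are farther from the nucleus).
Neither a single period nor a single group — weigh both effects.
Be > B: this pair runs against the simple trend — see the exception note.
As > Be: period and group pull opposite ways; the across-period shift dominates (947 vs 900 kJ/mol).
I > As: period and group pull opposite ways; the across-period shift dominates (1008 vs 947 kJ/mol).
O > I: period and group pull opposite ways; the down-group shift dominates (1314 vs 1008 kJ/mol).
Note the exception: Be has a higher first ionization energy than B, contrary to the simple trend — removing B's lone 2p electron is easier than breaking Be's filled 2s².
Approximate values (kJ/mol): Be 900, B 801, O 1314, As 947, I 1008.
So from highest to lowest: O > I > As > Be > B.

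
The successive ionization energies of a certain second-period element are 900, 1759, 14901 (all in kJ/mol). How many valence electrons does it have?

Look for the largest jump between consecutive ionization energies: IE3/IE2 ≈ 8.5, far larger than any earlier ratio.
That jump marks the point where a core electron is being removed. So the atom has 2 valence electrons.

2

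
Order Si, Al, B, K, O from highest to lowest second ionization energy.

O > K > B > Al > Si

IE_2 is the cost of taking one more electron from the +1 cation: Si⁺ still has 3 valence electrons; Al⁺ still has 2 valence electrons; B⁺ still has 2 valence electrons; K⁺ is the bare [Ar] core; O⁺ still has 5 valence electrons.
Usually core removal costs more than valence removal, but here the competition is close: a tightly held n=2 valence electron can cost more to remove than an n=3 core electron, so the actual values have to decide it.
Valence configurations: Si⁺ [Ne]3s²3p¹, Al⁺ [Ne]3s², B⁺ [He]2s², O⁺ [He]2s²2p³.
Si⁺ loses a lone 3p electron whereas Al⁺ must break into a filled 3s² pair, so IE_2(Al) > IE_2(Si) even though Si has the higher nuclear charge.
Tabulated IE_2 (kJ/mol): Si 1577, Al 1817, B 2427, K 3052, O 3388.
Putting it together, IE_2: Si < Al < B < K < O.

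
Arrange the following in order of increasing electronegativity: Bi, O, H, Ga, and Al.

H is in period 1, group 1; O is in period 2, group 16; Al is in period 3, group 13; Ga is in period 4, group 13; Bi is in period 6, group 15.
Smaller atoms with higher effective nuclear charge are more electronegative.
Here both period and group differ, so the two effects have to be weighed against each other.
Ga > Al: this pair runs against the simple trend — see the exception note.
Bi > Ga: period and group pull opposite ways; the across-period shift dominates (2.02 vs 1.81).
H > Bi: the two effects oppose for this pair; the down-group effect wins (2.20 vs 2.02).
O > H: the two effects oppose for this pair; the across-period effect wins (3.44 vs 2.20).
Note the exception: Ga has a higher electronegativity than Al, contrary to the simple trend — poor shielding by filled d (and f) subshells raises the heavier element's effective nuclear charge more than the simple down-group trend predicts.
Tabulated electronegativity (Pauling): H 2.20, O 3.44, Al 1.61, Ga 1.81, Bi 2.02.
So from lowest to highest: Al < Ga < Bi < H < O.

Al, Ga, Bi, H, O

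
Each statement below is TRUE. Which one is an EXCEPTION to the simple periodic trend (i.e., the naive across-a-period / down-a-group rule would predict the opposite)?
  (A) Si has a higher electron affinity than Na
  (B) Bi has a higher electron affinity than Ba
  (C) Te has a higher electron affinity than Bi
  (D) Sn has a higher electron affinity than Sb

(D)

The general trend: electron affinity increases across a period and decreases down a group.
(A) Si (period 3, group 14) vs Na (period 3, group 1): the stated order agrees with the simple trend.
(B) Bi (period 6, group 15) vs Ba (period 6, group 2): the stated order agrees with the simple trend.
(C) Te (period 5, group 16) vs Bi (period 6, group 15): the stated order agrees with the simple trend.
(D) Sn (period 5, group 14) vs Sb (period 5, group 15): the stated order contradicts the simple trend.
The exception is (D): adding an electron to Sb's half-filled 5p³ is unfavourable, so Sn has the more exothermic EA.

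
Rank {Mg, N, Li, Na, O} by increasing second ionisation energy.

Mg, N, O, Na, Li

After 1 electron has been removed, what remains? Mg⁺ still has 1 valence electron; N⁺ still has 4 valence electrons; Li⁺ is the bare [He] core; Na⁺ is the bare [Ne] core; O⁺ still has 5 valence electrons.
Breaking into a closed-shell core is much more expensive than removing a leftover valence electron — Na and Li have the largest IE_2 here.
Valence configurations: Mg⁺ [Ne]3s¹, N⁺ [He]2s²2p², O⁺ [He]2s²2p³.
The numbers (kJ/mol): Mg 1451, N 2856, Li 7298, Na 4562, O 3388.
So the second ionization energies run Mg < N < O < Na < Li.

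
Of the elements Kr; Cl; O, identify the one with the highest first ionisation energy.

O is in period 2, group 16; Cl is in period 3, group 17; Kr is in period 4, group 18.
IE₁ increases left→right with effective nuclear charge and decreases top→bottom as the valence shell moves farther out.
These sit on a diagonal, where the across-period and down-group effects partly cancel.
O > Cl: the two effects oppose for this pair; the down-group effect wins (1314 vs 1251 kJ/mol).
Kr > O: period and group pull opposite ways; the across-period shift dominates (1351 vs 1314 kJ/mol).
For reference (kJ/mol): O 1314, Cl 1251, Kr 1351.
The highest first ionisation energy among these belongs to Kr.

Kr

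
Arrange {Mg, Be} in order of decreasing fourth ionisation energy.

After 3 electrons have been removed, what remains? Mg³⁺ is already 1 electron into the core; Be³⁺ is already 1 electron into the core.
All of these are removing an electron from a noble-gas core or deeper; the smaller core (lower principal quantum number) is held far more tightly, and within a period the higher nuclear charge binds the same core more tightly.
Approximate IE_4 values (kJ/mol): Mg 10543, Be 21007.
So the fourth ionization energies run Mg < Be.

Be > Mg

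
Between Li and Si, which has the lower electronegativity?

Li is in period 2, group 1; Si is in period 3, group 14.
EN rises left→right (higher Z_eff, smaller atoms) and falls top→bottom (larger, more shielded atoms).
Neither a single period nor a single group — weigh both effects.
Si > Li: period and group pull opposite ways; the across-period shift dominates (1.90 vs 0.98).
Approximate values (Pauling): Li 0.98, Si 1.90.
So Li has the lower electronegativity (Li < Si).

Li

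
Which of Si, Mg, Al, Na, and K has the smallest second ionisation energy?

Mg

The second ionization energy removes an electron from the +1 ion. For each element: Si⁺ still has 3 valence electrons; Mg⁺ still has 1 valence electron; Al⁺ still has 2 valence electrons; Na⁺ is the bare [Ne] core; K⁺ is the bare [Ar] core.
Core electrons are held far more tightly than valence electrons, so K and Na top the IE_2 order.
Valence configurations: Si⁺ [Ne]3s²3p¹, Mg⁺ [Ne]3s¹, Al⁺ [Ne]3s².
Si⁺ loses a lone 3p electron whereas Al⁺ must break into a filled 3s² pair, so IE_2(Al) > IE_2(Si) even though Si has the higher nuclear charge.
Tabulated IE_2 (kJ/mol): Si 1577, Mg 1451, Al 1817, Na 4562, K 3052.
Putting it together, IE_2: Mg < Si < Al < K < Na.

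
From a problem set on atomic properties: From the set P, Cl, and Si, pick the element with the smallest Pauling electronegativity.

EN rises left→right (higher Z_eff, smaller atoms) and falls top→bottom (larger, more shielded atoms).
All lie in period 3, so electronegativity increases left to right.
The smallest Pauling electronegativity among these belongs to Si.

Si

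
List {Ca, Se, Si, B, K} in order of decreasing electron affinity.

Se > Si > K > B > Ca

B is in period 2, group 13; Si is in period 3, group 14; K is in period 4, group 1; Ca is in period 4, group 2; Se is in period 4, group 16.
Electron affinity generally becomes more exothermic across a period toward the halogens and less exothermic down a group.
These span different periods and groups, so the two trends combine.
B > Ca: relative to Ca, both the across-period and down-group shifts push B's electron affinity up.
K > B: this pair runs against the simple trend — see the exception note.
Si > K: relative to K, both the across-period and down-group shifts push Si's electron affinity up.
Se > Si: period and group pull opposite ways; the across-period shift dominates (195 vs 134 kJ/mol).
Note the exception: K has a higher electron affinity than B, contrary to the simple trend — B's ns²np¹ configuration gives only a small electron affinity — the sparsely filled np subshell binds an added electron weakly.
Note the exception: K has a higher electron affinity than Ca, contrary to the simple trend — adding an electron to Ca (ns²) has to open a new, higher-energy np subshell, which is unfavourable.
Approximate values (kJ/mol): B 27, Si 134, K 48, Ca 2, Se 195.
So from highest to lowest: Se > Si > K > B > Ca.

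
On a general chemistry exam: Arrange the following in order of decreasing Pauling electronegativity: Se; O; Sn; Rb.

Atoms toward the upper right of the periodic table pull bonding electrons most strongly.
Here both period and group differ, so the two effects have to be weighed against each other.
Sn > Rb: both are in period 5; the period trend gives Sn the larger value.
Se > Sn: both effects reinforce here, so Se is clearly the higher of the two.
O > Se: O sits above Se in group 16, so the down-group effect alone puts O higher.
Tabulated electronegativity (Pauling): O 3.44, Se 2.55, Rb 0.82, Sn 1.96.
So from highest to lowest: O > Se > Sn > Rb.

O > Se > Sn > Rb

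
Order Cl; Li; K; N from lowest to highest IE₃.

Consider each +2 ion: Cl²⁺ still has 5 valence electrons; Li²⁺ is already 1 electron into the core; K²⁺ is already 1 electron into the core; N²⁺ still has 3 valence electrons.
Usually core removal costs more than valence removal, but here the competition is close: a tightly held n=2 valence electron can cost more to remove than an n=3 core electron, so the actual values have to decide it.
Valence configurations: Cl²⁺ [Ne]3s²3p³, N²⁺ [He]2s²2p¹.
The numbers (kJ/mol): Cl 3822, Li 11815, K 4420, N 4578.
So the third ionization energies run Cl < K < N < Li.

Cl, K, N, Li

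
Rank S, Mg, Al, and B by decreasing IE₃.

Mg > B > S > Al

After 2 electrons have been removed, what remains? S²⁺ still has 4 valence electrons; Mg²⁺ is the bare [Ne] core; Al²⁺ still has 1 valence electron; B²⁺ still has 1 valence electron.
Pulling an electron out of a noble-gas core costs far more than removing a remaining valence electron, so Mg sits at the high end of IE_3.
Valence configurations: S²⁺ [Ne]3s²3p², Al²⁺ [Ne]3s¹, B²⁺ [He]2s¹.
The numbers (kJ/mol): S 3357, Mg 7733, Al 2745, B 3660.
So the third ionization energies run Al < S < B < Mg.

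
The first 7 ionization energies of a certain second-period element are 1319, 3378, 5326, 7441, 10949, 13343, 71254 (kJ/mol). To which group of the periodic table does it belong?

Group 16

Look for the largest jump between consecutive ionization energies: IE7/IE6 ≈ 5.3, far larger than any earlier ratio.
That jump marks the point where a core electron is being removed. So the atom has 6 valence electrons.
A main-group element with 6 valence electrons is in group 16.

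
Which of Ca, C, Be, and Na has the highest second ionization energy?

Na

Consider each +1 ion: Ca⁺ still has 1 valence electron; C⁺ still has 3 valence electrons; Be⁺ still has 1 valence electron; Na⁺ is the bare [Ne] core.
Breaking into a closed-shell core is much more expensive than removing a leftover valence electron — Na has the largest IE_2 here.
Valence configurations: Ca⁺ [Ar]4s¹, C⁺ [He]2s²2p¹, Be⁺ [He]2s¹.
The numbers (kJ/mol): Ca 1145, C 2353, Be 1757, Na 4562.
Hence IE_2: Ca < Be < C < Na.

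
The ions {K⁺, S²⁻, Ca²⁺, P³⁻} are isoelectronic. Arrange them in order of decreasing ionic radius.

P³⁻ > S²⁻ > K⁺ > Ca²⁺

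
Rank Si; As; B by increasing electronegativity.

Smaller atoms with higher effective nuclear charge are more electronegative.
These sit on a diagonal, where the across-period and down-group effects partly cancel.
B > Si: period and group pull opposite ways; the down-group shift dominates (2.04 vs 1.90).
As > B: the two effects oppose for this pair; the across-period effect wins (2.18 vs 2.04).
Tabulated electronegativity (Pauling): B 2.04, Si 1.90, As 2.18.
So from lowest to highest: Si < B < As.

Si, B, As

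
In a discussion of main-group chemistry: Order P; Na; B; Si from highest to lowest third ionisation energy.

Na, B, Si, P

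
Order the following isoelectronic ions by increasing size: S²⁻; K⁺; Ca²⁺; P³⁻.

All of these have 18 electrons, so size is governed by nuclear charge alone: the more protons, the stronger the pull on the same electron cloud, and the smaller the ion.
Nuclear charges: Ca²⁺ (Z=20), K⁺ (Z=19), S²⁻ (Z=16), P³⁻ (Z=15).
Smallest to largest: Ca²⁺ < K⁺ < S²⁻ < P³⁻.

Ca²⁺, K⁺, S²⁻, P³⁻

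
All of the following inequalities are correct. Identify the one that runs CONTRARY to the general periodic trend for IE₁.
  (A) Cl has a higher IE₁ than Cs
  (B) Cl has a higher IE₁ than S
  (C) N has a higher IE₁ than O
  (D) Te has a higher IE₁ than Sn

(C)

The general trend: IE₁ increases across a period and decreases down a group.
(A) Cl (period 3, group 17) vs Cs (period 6, group 1): the stated order agrees with the simple trend.
(B) Cl (period 3, group 17) vs S (period 3, group 16): the stated order agrees with the simple trend.
(C) N (period 2, group 15) vs O (period 2, group 16): the stated order contradicts the simple trend.
(D) Te (period 5, group 16) vs Sn (period 5, group 14): the stated order agrees with the simple trend.
The exception is (C): pairing an electron in O's 2p⁴ costs repulsion energy, so O ionizes more easily than half-filled N (2p³).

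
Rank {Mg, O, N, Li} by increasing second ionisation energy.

Mg < N < O < Li

Consider each +1 ion: Mg⁺ still has 1 valence electron; O⁺ still has 5 valence electrons; N⁺ still has 4 valence electrons; Li⁺ is the bare [He] core.
Core electrons are held far more tightly than valence electrons, so Li tops the IE_2 order.
Valence configurations: Mg⁺ [Ne]3s¹, O⁺ [He]2s²2p³, N⁺ [He]2s²2p².
Approximate IE_2 values (kJ/mol): Mg 1451, O 3388, N 2856, Li 7298.
Putting it together, IE_2: Mg < N < O < Li.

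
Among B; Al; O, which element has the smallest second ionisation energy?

The second ionization energy removes an electron from the +1 ion. For each element: B⁺ still has 2 valence electrons; Al⁺ still has 2 valence electrons; O⁺ still has 5 valence electrons.
All are still removing valence electrons, so compare the +1 ions as you would atoms: IE_2 generally rises across a period (higher Z_eff) and falls down a group (larger shell), subject to the usual subshell exceptions.
Valence configurations: B⁺ [He]2s², Al⁺ [Ne]3s², O⁺ [He]2s²2p³.
Approximate IE_2 values (kJ/mol): B 2427, Al 1817, O 3388.
Putting it together, IE_2: Al < B < O.

Al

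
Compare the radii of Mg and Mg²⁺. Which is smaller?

Forming Mg²⁺ removes 2 electrons from Mg. Fewer electrons for the same nuclear charge means less shielding and a higher Z_eff on the remaining electrons, and for main-group metals the entire outer shell is lost.
A cation is smaller than its parent atom: Mg²⁺ < Mg.

Mg²⁺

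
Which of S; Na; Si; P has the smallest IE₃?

P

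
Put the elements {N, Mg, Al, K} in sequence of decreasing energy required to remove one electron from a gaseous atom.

N > Mg > Al > K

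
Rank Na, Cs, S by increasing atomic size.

S < Na < Cs

Na is in period 3, group 1; S is in period 3, group 16; Cs is in period 6, group 1.
Radius decreases left→right (rising Z_eff, same n) and increases top→bottom (higher n).
Neither a single period nor a single group — weigh both effects.
Na > S: Na lies to the left of S in period 3, so the across-period effect alone puts Na larger.
Cs > Na: they share group 1; the group trend gives Cs the larger value.
Approximate values (pm): Na 155, S 103, Cs 232.
So from smallest to largest: S < Na < Cs.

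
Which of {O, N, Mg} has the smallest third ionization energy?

IE_3 is the cost of taking one more electron from the +2 cation: O²⁺ still has 4 valence electrons; N²⁺ still has 3 valence electrons; Mg²⁺ is the bare [Ne] core.
Pulling an electron out of a noble-gas core costs far more than removing a remaining valence electron, so Mg sits at the high end of IE_3.
Valence configurations: O²⁺ [He]2s²2p², N²⁺ [He]2s²2p¹.
The numbers (kJ/mol): O 5300, N 4578, Mg 7733.
Putting it together, IE_3: N < O < Mg.

N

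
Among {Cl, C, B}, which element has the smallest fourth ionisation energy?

Cl

IE_4 is the cost of taking one more electron from the +3 cation: Cl³⁺ still has 4 valence electrons; C³⁺ still has 1 valence electron; B³⁺ is the bare [He] core.
Core electrons are held far more tightly than valence electrons, so B tops the IE_4 order.
Valence configurations: Cl³⁺ [Ne]3s²3p², C³⁺ [He]2s¹.
Tabulated IE_4 (kJ/mol): Cl 5159, C 6223, B 25026.
So the fourth ionization energies run Cl < C < B.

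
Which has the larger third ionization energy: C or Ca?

Ca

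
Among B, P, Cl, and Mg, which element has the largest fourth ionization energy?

B

After 3 electrons have been removed, what remains? B³⁺ is the bare [He] core; P³⁺ still has 2 valence electrons; Cl³⁺ still has 4 valence electrons; Mg³⁺ is already 1 electron into the core.
Breaking into a closed-shell core is much more expensive than removing a leftover valence electron — Mg and B have the largest IE_4 here.
Valence configurations: P³⁺ [Ne]3s², Cl³⁺ [Ne]3s²3p².
Approximate IE_4 values (kJ/mol): B 25026, P 4964, Cl 5159, Mg 10543.
Overall IE_4 order: P < Cl < Mg < B.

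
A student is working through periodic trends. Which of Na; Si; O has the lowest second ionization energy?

Si

The second ionization energy removes an electron from the +1 ion. For each element: Na⁺ is the bare [Ne] core; Si⁺ still has 3 valence electrons; O⁺ still has 5 valence electrons.
Core electrons are held far more tightly than valence electrons, so Na tops the IE_2 order.
Valence configurations: Si⁺ [Ne]3s²3p¹, O⁺ [He]2s²2p³.
The numbers (kJ/mol): Na 4562, Si 1577, O 3388.
Overall IE_2 order: Si < O < Na.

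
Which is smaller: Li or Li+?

Forming Li+ removes 1 electron from Li. Fewer electrons for the same nuclear charge means less shielding and a higher Z_eff on the remaining electrons, and for main-group metals the entire outer shell is lost.
A cation is smaller than its parent atom: Li+ < Li.

Li+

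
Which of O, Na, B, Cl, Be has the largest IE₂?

Na

After 1 electron has been removed, what remains? O⁺ still has 5 valence electrons; Na⁺ is the bare [Ne] core; B⁺ still has 2 valence electrons; Cl⁺ still has 6 valence electrons; Be⁺ still has 1 valence electron.
Pulling an electron out of a noble-gas core costs far more than removing a remaining valence electron, so Na sits at the high end of IE_2.
Valence configurations: O⁺ [He]2s²2p³, B⁺ [He]2s², Cl⁺ [Ne]3s²3p⁴, Be⁺ [He]2s¹.
Approximate IE_2 values (kJ/mol): O 3388, Na 4562, B 2427, Cl 2298, Be 1757.
Hence IE_2: Be < Cl < B < O < Na.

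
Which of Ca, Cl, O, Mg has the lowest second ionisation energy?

After 1 electron has been removed, what remains? Ca⁺ still has 1 valence electron; Cl⁺ still has 6 valence electrons; O⁺ still has 5 valence electrons; Mg⁺ still has 1 valence electron.
All are still removing valence electrons, so compare the +1 ions as you would atoms: IE_2 generally rises across a period (higher Z_eff) and falls down a group (larger shell), subject to the usual subshell exceptions.
Valence configurations: Ca⁺ [Ar]4s¹, Cl⁺ [Ne]3s²3p⁴, O⁺ [He]2s²2p³, Mg⁺ [Ne]3s¹.
The numbers (kJ/mol): Ca 1145, Cl 2298, O 3388, Mg 1451.
Putting it together, IE_2: Ca < Mg < Cl < O.

Ca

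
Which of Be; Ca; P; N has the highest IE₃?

Be

The third ionization energy removes an electron from the +2 ion. For each element: Be²⁺ is the bare [He] core; Ca²⁺ is the bare [Ar] core; P²⁺ still has 3 valence electrons; N²⁺ still has 3 valence electrons.
Pulling an electron out of a noble-gas core costs far more than removing a remaining valence electron, so Ca and Be sit at the high end of IE_3.
Valence configurations: P²⁺ [Ne]3s²3p¹, N²⁺ [He]2s²2p¹.
The numbers (kJ/mol): Be 14849, Ca 4912, P 2914, N 4578.
Hence IE_3: P < N < Ca < Be.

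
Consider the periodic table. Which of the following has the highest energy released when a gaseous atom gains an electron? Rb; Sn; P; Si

Si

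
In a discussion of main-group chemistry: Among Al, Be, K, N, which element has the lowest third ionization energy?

Consider each +2 ion: Al²⁺ still has 1 valence electron; Be²⁺ is the bare [He] core; K²⁺ is already 1 electron into the core; N²⁺ still has 3 valence electrons.
Usually core removal costs more than valence removal, but here the competition is close: a tightly held n=2 valence electron can cost more to remove than an n=3 core electron, so the actual values have to decide it.
Valence configurations: Al²⁺ [Ne]3s¹, N²⁺ [He]2s²2p¹.
Tabulated IE_3 (kJ/mol): Al 2745, Be 14849, K 4420, N 4578.
Hence IE_3: Al < K < N < Be.

Al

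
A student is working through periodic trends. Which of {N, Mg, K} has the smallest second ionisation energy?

Mg

Consider each +1 ion: N⁺ still has 4 valence electrons; Mg⁺ still has 1 valence electron; K⁺ is the bare [Ar] core.
Core electrons are held far more tightly than valence electrons, so K tops the IE_2 order.
Valence configurations: N⁺ [He]2s²2p², Mg⁺ [Ne]3s¹.
Approximate IE_2 values (kJ/mol): N 2856, Mg 1451, K 3052.
So the second ionization energies run Mg < N < K.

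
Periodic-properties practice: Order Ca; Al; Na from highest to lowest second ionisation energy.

Consider each +1 ion: Ca⁺ still has 1 valence electron; Al⁺ still has 2 valence electrons; Na⁺ is the bare [Ne] core.
Breaking into a closed-shell core is much more expensive than removing a leftover valence electron — Na has the largest IE_2 here.
Valence configurations: Ca⁺ [Ar]4s¹, Al⁺ [Ne]3s².
The numbers (kJ/mol): Ca 1145, Al 1817, Na 4562.
So the second ionization energies run Ca < Al < Na.

Na, Al, Ca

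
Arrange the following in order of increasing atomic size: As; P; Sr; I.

P < As < I < Sr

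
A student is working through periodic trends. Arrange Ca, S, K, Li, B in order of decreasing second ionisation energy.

Li > K > B > S > Ca

Consider each +1 ion: Ca⁺ still has 1 valence electron; S⁺ still has 5 valence electrons; K⁺ is the bare [Ar] core; Li⁺ is the bare [He] core; B⁺ still has 2 valence electrons.
Core electrons are held far more tightly than valence electrons, so K and Li top the IE_2 order.
Valence configurations: Ca⁺ [Ar]4s¹, S⁺ [Ne]3s²3p³, B⁺ [He]2s².
The numbers (kJ/mol): Ca 1145, S 2252, K 3052, Li 7298, B 2427.
So the second ionization energies run Ca < S < B < K < Li.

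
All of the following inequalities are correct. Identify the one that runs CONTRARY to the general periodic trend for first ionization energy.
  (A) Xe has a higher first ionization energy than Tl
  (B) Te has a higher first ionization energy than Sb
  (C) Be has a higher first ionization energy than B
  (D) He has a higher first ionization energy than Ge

(C)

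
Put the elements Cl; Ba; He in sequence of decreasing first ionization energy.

He > Cl > Ba

He is in period 1, group 18; Cl is in period 3, group 17; Ba is in period 6, group 2.
Removing the outermost electron gets harder across a period and easier down a group.
Neither a single period nor a single group — weigh both effects.
Cl > Ba: both effects reinforce here, so Cl is clearly the higher of the two.
He > Cl: both effects reinforce here, so He is clearly the higher of the two.
Approximate values (kJ/mol): He 2372, Cl 1251, Ba 503.
So from highest to lowest: He > Cl > Ba.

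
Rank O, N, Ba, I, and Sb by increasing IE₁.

N is in period 2, group 15; O is in period 2, group 16; Sb is in period 5, group 15; I is in period 5, group 17; Ba is in period 6, group 2.
Across a period the outer electron is held more tightly (higher IE₁); down a group it sits in a higher shell, more shielded, and comes off more easily.
Neither a single period nor a single group — weigh both effects.
Sb > Ba: both effects reinforce here, so Sb is clearly the higher of the two.
I > Sb: both are in period 5; the period trend gives I the larger value.
O > I: period and group pull opposite ways; the down-group shift dominates (1314 vs 1008 kJ/mol).
N > O: this pair runs against the simple trend — see the exception note.
Note the exception: N has a higher first ionization energy than O, contrary to the simple trend — pairing an electron in O's 2p⁴ costs repulsion energy, so O ionizes more easily than half-filled N (2p³).
Tabulated first ionization energy (kJ/mol): N 1402, O 1314, Sb 831, I 1008, Ba 503.
So from lowest to highest: Ba < Sb < I < O < N.

Ba, Sb, I, O, N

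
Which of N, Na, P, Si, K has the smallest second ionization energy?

Consider each +1 ion: N⁺ still has 4 valence electrons; Na⁺ is the bare [Ne] core; P⁺ still has 4 valence electrons; Si⁺ still has 3 valence electrons; K⁺ is the bare [Ar] core.
Pulling an electron out of a noble-gas core costs far more than removing a remaining valence electron, so K and Na sit at the high end of IE_2.
Valence configurations: N⁺ [He]2s²2p², P⁺ [Ne]3s²3p², Si⁺ [Ne]3s²3p¹.
Approximate IE_2 values (kJ/mol): N 2856, Na 4562, P 1907, Si 1577, K 3052.
So the second ionization energies run Si < P < N < K < Na.

Si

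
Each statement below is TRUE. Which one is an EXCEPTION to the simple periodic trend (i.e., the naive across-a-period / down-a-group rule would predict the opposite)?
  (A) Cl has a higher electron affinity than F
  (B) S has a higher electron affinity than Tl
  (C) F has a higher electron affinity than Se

(A)

The general trend: electron affinity increases across a period and decreases down a group.
(A) Cl (period 3, group 17) vs F (period 2, group 17): the stated order contradicts the simple trend.
(B) S (period 3, group 16) vs Tl (period 6, group 13): the stated order agrees with the simple trend.
(C) F (period 2, group 17) vs Se (period 4, group 16): the stated order agrees with the simple trend.
The exception is (A): F's small 2p subshell makes the incoming electron feel strong e⁻–e⁻ repulsion, so Cl actually releases more energy on gaining an electron.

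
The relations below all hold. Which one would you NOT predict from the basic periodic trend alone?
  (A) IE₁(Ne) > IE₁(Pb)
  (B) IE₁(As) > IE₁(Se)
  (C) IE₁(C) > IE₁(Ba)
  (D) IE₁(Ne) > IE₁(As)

(B)

The general trend: IE₁ increases across a period and decreases down a group.
(A) Ne (period 2, group 18) vs Pb (period 6, group 14): the stated order agrees with the simple trend.
(B) As (period 4, group 15) vs Se (period 4, group 16): the stated order contradicts the simple trend.
(C) C (period 2, group 14) vs Ba (period 6, group 2): the stated order agrees with the simple trend.
(D) Ne (period 2, group 18) vs As (period 4, group 15): the stated order agrees with the simple trend.
The exception is (B): Se (4p⁴) ionizes more easily than half-filled As (4p³).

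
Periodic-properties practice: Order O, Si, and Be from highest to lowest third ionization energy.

After 2 electrons have been removed, what remains? O²⁺ still has 4 valence electrons; Si²⁺ still has 2 valence electrons; Be²⁺ is the bare [He] core.
Pulling an electron out of a noble-gas core costs far more than removing a remaining valence electron, so Be sits at the high end of IE_3.
Valence configurations: O²⁺ [He]2s²2p², Si²⁺ [Ne]3s².
Tabulated IE_3 (kJ/mol): O 5300, Si 3232, Be 14849.
Putting it together, IE_3: Si < O < Be.

Be > O > Si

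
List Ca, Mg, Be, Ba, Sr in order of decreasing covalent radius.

Ba > Sr > Ca > Mg > Be

Be is in period 2, group 2; Mg is in period 3, group 2; Ca is in period 4, group 2; Sr is in period 5, group 2; Ba is in period 6, group 2.
Moving right in a period, electrons are added to the same shell under a stronger nuclear pull, so atoms get smaller; moving down, a new shell is opened and atoms get larger.
All are in group 2, so atomic radius increases down the group.
So from largest to smallest: Ba > Sr > Ca > Mg > Be.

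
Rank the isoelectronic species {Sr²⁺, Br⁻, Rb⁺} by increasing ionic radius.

Sr²⁺ < Rb⁺ < Br⁻

All of these have 36 electrons, so size is governed by nuclear charge alone: the more protons, the stronger the pull on the same electron cloud, and the smaller the ion.
Nuclear charges: Sr²⁺ (Z=38), Rb⁺ (Z=37), Br⁻ (Z=35).
Smallest to largest: Sr²⁺ < Rb⁺ < Br⁻.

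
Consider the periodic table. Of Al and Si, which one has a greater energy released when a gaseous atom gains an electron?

Si

Al is in period 3, group 13; Si is in period 3, group 14.
EA tends to increase across a period and decrease down a group, though the pattern is less regular than for IE or radius.
All lie in period 3, so electron affinity increases left to right.
So Si has the greater energy released when a gaseous atom gains an electron (Si > Al).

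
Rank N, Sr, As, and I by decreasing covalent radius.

Sr > I > As > N

Atomic radius shrinks across a period as nuclear charge pulls the same shell inward, and grows down a group as new shells are added.
Here both period and group differ, so the two effects have to be weighed against each other.
As > N: As sits below N in group 15, so the down-group effect alone puts As larger.
I > As: period and group pull opposite ways; the down-group shift dominates (133 vs 121 pm).
Sr > I: Sr lies to the left of I in period 5, so the across-period effect alone puts Sr larger.
Tabulated atomic radius (pm): N 71, As 121, Sr 185, I 133.
So from largest to smallest: Sr > I > As > N.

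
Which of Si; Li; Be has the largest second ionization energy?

Consider each +1 ion: Si⁺ still has 3 valence electrons; Li⁺ is the bare [He] core; Be⁺ still has 1 valence electron.
Pulling an electron out of a noble-gas core costs far more than removing a remaining valence electron, so Li sits at the high end of IE_2.
Valence configurations: Si⁺ [Ne]3s²3p¹, Be⁺ [He]2s¹.
The numbers (kJ/mol): Si 1577, Li 7298, Be 1757.
Hence IE_2: Si < Be < Li.

Li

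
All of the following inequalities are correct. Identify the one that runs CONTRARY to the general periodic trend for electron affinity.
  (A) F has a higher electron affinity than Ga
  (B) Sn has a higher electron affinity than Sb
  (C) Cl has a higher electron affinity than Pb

The general trend: electron affinity increases across a period and decreases down a group.
(A) F (period 2, group 17) vs Ga (period 4, group 13): the stated order agrees with the simple trend.
(B) Sn (period 5, group 14) vs Sb (period 5, group 15): the stated order contradicts the simple trend.
(C) Cl (period 3, group 17) vs Pb (period 6, group 14): the stated order agrees with the simple trend.
The exception is (B): adding an electron to Sb's half-filled 5p³ is unfavourable, so Sn has the more exothermic EA.

(B)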